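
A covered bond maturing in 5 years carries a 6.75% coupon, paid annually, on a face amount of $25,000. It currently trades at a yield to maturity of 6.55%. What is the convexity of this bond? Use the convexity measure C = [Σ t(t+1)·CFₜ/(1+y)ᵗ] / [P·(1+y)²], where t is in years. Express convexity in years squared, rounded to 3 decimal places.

With y = 0.0655:
  t   CF        PV=CF/(1+0.0655)^t    t·PV        t(t+1)·PV
  1     1,687.50     1,583.7635     1,583.7635       3,167.5270
  2     1,687.50     1,486.4040     2,972.8081       8,918.4242
  3     1,687.50     1,395.0296     4,185.0888      16,740.3551
  4     1,687.50     1,309.2723     5,237.0890      26,185.4451
  5    26,687.50    19,433.0345    97,165.1726     582,991.0356
  Σ                 25,207.5039   111,143.9219     638,002.7869
P = 25,207.5039.
Convexity = Σ t(t+1)·PV / [P·(1+y)²] = 638,002.7869 / (25,207.5039 × 1.135290) = 22.29389.

22.294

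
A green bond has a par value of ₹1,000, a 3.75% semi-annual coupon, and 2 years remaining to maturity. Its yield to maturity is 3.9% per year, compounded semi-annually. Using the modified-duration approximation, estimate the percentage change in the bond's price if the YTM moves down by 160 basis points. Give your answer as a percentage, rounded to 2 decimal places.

+3.05%

Periodic yield y = 0.0195. Modified duration first:
  t   CF        PV=CF/(1+0.0195)^t    t·PV
  1        18.75        18.3914        18.3914
  2        18.75        18.0396        36.0792
  3        18.75        17.6946        53.0837
  4     1,018.75       943.0152     3,772.0609
  Σ                    997.1407     3,879.6151
P = 997.1407; D_Mac = 3.89074 half-year periods = 1.94537 yrs; D_mod = 1.94537/(1+0.0195) = 1.90816 yrs.
ΔP/P ≈ -D_mod · Δy = -1.90816 × (-0.016) = +0.030531 = +3.0531%.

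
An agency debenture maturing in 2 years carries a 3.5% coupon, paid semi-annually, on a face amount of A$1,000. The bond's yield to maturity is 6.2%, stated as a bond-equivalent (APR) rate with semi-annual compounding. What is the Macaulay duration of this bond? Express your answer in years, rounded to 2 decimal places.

1.95 years

Periodic yield y = 0.031. Discount each cash flow and weight by its period:
  t   CF        PV=CF/(1+0.031)^t    t·PV
  1        17.50        16.9738        16.9738
  2        17.50        16.4634        32.9269
  3        17.50        15.9684        47.9053
  4     1,017.50       900.5333     3,602.1330
  Σ                    949.9389     3,699.9390
Price P = Σ PV = 949.9389.
Macaulay duration = Σ(t·PV) / P = 3,699.9390 / 949.9389 = 3.89492 half-year periods.
In years: 3.89492 / 2 = 1.94746 years.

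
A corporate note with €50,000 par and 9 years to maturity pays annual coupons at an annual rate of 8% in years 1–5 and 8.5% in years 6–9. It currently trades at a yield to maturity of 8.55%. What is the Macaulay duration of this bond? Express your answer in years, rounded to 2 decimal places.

Periodic yield y = 0.0855. Discount each cash flow and weight by its year:
  t   CF        PV=CF/(1+0.0855)^t    t·PV
  1     4,000.00     3,684.9378     3,684.9378
  2     4,000.00     3,394.6917     6,789.3834
  3     4,000.00     3,127.3069     9,381.9208
  4     4,000.00     2,880.9829    11,523.9316
  5     4,000.00     2,654.0607    13,270.3035
  6     4,250.00     2,597.8254    15,586.9526
  7     4,250.00     2,393.2063    16,752.4440
  8     4,250.00     2,204.7041    17,637.6327
  9    54,250.00    25,925.7478   233,331.7304
  Σ                 48,863.4637   327,959.2368
Price P = Σ PV = 48,863.4637.
Macaulay duration = Σ(t·PV) / P = 327,959.2368 / 48,863.4637 = 6.71175 years.

6.71 years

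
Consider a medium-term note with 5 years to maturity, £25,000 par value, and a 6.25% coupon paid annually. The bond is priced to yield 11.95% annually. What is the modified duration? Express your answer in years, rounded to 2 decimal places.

3.90 years

Periodic yield y = 0.1195. First find Macaulay duration:
  t   CF        PV=CF/(1+0.1195)^t    t·PV
  1     1,562.50     1,395.7124     1,395.7124
  2     1,562.50     1,246.7283     2,493.4567
  3     1,562.50     1,113.6475     3,340.9424
  4     1,562.50       994.7722     3,979.0887
  5    26,562.50    15,105.9644    75,529.8222
  Σ                 19,856.8248    86,739.0223
P = 19,856.8248; Macaulay duration = 86,739.0223 / 19,856.8248 = 4.36822 years.
Modified duration = D_Mac / (1 + y) = 4.36822 / 1.1195 = 3.90194 years.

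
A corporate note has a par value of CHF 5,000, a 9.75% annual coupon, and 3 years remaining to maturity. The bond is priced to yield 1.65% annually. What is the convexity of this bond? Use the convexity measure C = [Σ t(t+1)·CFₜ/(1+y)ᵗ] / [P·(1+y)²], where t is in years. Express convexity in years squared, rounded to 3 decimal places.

10.418

With y = 0.0165:
  t   CF        PV=CF/(1+0.0165)^t    t·PV        t(t+1)·PV
  1       487.50       479.5868       479.5868         959.1736
  2       487.50       471.8021       943.6042       2,830.8125
  3     5,487.50     5,224.5920    15,673.7761      62,695.1045
  Σ                  6,175.9809    17,096.9671      66,485.0906
P = 6,175.9809.
Convexity = Σ t(t+1)·PV / [P·(1+y)²] = 66,485.0906 / (6,175.9809 × 1.033272) = 10.41846.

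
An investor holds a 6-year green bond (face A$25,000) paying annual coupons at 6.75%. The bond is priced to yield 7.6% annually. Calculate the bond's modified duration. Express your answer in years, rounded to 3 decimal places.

4.747 years

Periodic yield y = 0.076. First find Macaulay duration:
  t   CF        PV=CF/(1+0.076)^t    t·PV
  1     1,687.50     1,568.3086     1,568.3086
  2     1,687.50     1,457.5358     2,915.0717
  3     1,687.50     1,354.5872     4,063.7616
  4     1,687.50     1,258.9100     5,035.6401
  5     1,687.50     1,169.9907     5,849.9537
  6    26,687.50    17,196.2704   103,177.6221
  Σ                 24,005.6027   122,610.3578
P = 24,005.6027; Macaulay duration = 122,610.3578 / 24,005.6027 = 5.10757 years.
Modified duration = D_Mac / (1 + y) = 5.10757 / 1.076 = 4.74681 years.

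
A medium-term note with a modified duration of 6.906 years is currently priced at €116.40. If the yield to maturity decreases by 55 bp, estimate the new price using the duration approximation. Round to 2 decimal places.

Duration approximation: ΔP/P ≈ -D_mod · Δy = -6.906 × (-0.0055) = +0.037983.
New price ≈ 116.40 × (1 + 0.037983) = 120.8212212.

€120.82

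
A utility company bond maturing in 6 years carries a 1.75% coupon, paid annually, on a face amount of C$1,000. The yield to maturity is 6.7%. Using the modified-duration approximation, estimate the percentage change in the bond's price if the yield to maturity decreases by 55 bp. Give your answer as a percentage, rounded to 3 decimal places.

Periodic yield y = 0.067. Modified duration first:
  t   CF        PV=CF/(1+0.067)^t    t·PV
  1        17.50        16.4011        16.4011
  2        17.50        15.3713        30.7425
  3        17.50        14.4060        43.2181
  4        17.50        13.5014        54.0058
  5        17.50        12.6537        63.2683
  6     1,017.50       689.5216     4,137.1298
  Σ                    761.8552     4,344.7657
P = 761.8552; D_Mac = 5.70288 yrs; D_mod = 5.70288/(1+0.067) = 5.34478 yrs.
ΔP/P ≈ -D_mod · Δy = -5.34478 × (-0.0055) = +0.029396 = +2.9396%.

+2.940%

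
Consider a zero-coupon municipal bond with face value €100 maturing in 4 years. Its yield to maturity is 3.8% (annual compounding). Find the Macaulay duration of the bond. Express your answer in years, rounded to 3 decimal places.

A zero-coupon bond has a single cash flow at maturity, so its Macaulay duration equals its maturity: 4 years.

4.000 years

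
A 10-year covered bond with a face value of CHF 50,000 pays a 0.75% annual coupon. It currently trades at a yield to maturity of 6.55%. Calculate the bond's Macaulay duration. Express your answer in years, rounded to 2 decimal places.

9.54 years

Periodic yield y = 0.0655. Discount each cash flow and weight by its year:
  t   CF        PV=CF/(1+0.0655)^t    t·PV
  1       375.00       351.9474       351.9474
  2       375.00       330.3120       660.6240
  3       375.00       310.0066       930.0197
  4       375.00       290.9494     1,163.7976
  5       375.00       273.0637     1,365.3186
  6       375.00       256.2775     1,537.6652
  7       375.00       240.5233     1,683.6629
  8       375.00       225.7375     1,805.8997
  9       375.00       211.8606     1,906.7453
  10   50,375.00    26,710.4078   267,104.0780
  Σ                 29,201.0858   278,509.7584
Price P = Σ PV = 29,201.0858.
Macaulay duration = Σ(t·PV) / P = 278,509.7584 / 29,201.0858 = 9.53765 years.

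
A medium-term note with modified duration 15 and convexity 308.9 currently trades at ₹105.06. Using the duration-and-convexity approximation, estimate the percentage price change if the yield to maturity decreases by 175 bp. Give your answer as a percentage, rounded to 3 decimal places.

Duration effect: -D_mod·Δy = -15 × (-0.0175) = +0.262500
Convexity effect: ½·C·(Δy)² = 0.5 × 308.9 × (-0.0175)² = +0.0473003125
ΔP/P ≈ +0.262500 + 0.0473003125 = +0.3098003125
= +30.98003125%.

+30.980%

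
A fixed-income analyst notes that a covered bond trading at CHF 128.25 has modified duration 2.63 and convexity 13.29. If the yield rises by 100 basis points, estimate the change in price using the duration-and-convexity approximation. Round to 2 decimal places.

-CHF 3.29

Duration effect: -D_mod·Δy = -2.63 × (+0.01) = -0.026300
Convexity effect: ½·C·(Δy)² = 0.5 × 13.29 × (0.01)² = +0.0006645
ΔP/P ≈ -0.026300 + 0.0006645 = -0.0256355
ΔP ≈ 128.25 × (-0.0256355) = -3.287752875.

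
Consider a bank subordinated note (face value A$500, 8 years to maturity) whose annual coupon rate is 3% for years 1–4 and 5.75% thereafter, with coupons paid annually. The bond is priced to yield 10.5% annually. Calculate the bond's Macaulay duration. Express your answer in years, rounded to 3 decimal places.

Periodic yield y = 0.105. Discount each cash flow and weight by its year:
  t   CF        PV=CF/(1+0.105)^t    t·PV
  1        15.00        13.5747        13.5747
  2        15.00        12.2848        24.5695
  3        15.00        11.1174        33.3523
  4        15.00        10.0610        40.2441
  5        28.75        17.4512        87.2562
  6        28.75        15.7930        94.7579
  7        28.75        14.2923       100.0460
  8       528.75       237.8768     1,903.0147
  Σ                    332.4512     2,296.8155
Price P = Σ PV = 332.4512.
Macaulay duration = Σ(t·PV) / P = 2,296.8155 / 332.4512 = 6.90873 years.

6.909 years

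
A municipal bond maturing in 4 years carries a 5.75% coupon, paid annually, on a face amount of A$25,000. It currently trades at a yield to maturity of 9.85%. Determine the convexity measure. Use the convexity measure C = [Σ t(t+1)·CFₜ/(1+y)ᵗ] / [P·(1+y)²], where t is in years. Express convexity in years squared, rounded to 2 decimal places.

With y = 0.0985:
  t   CF        PV=CF/(1+0.0985)^t    t·PV        t(t+1)·PV
  1     1,437.50     1,308.6026     1,308.6026       2,617.2053
  2     1,437.50     1,191.2632     2,382.5264       7,147.5793
  3     1,437.50     1,084.4453     3,253.3360      13,013.3442
  4    26,437.50    18,155.9986    72,623.9943     363,119.9713
  Σ                 21,740.3098    79,568.4594     385,898.1000
P = 21,740.3098.
Convexity = Σ t(t+1)·PV / [P·(1+y)²] = 385,898.1000 / (21,740.3098 × 1.206702) = 14.70980.

14.71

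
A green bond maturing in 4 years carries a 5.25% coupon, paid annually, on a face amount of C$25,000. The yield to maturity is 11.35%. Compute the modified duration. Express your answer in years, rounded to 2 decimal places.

Periodic yield y = 0.1135. First find Macaulay duration:
  t   CF        PV=CF/(1+0.1135)^t    t·PV
  1     1,312.50     1,178.7158     1,178.7158
  2     1,312.50     1,058.5683     2,117.1365
  3     1,312.50       950.6675     2,852.0025
  4    26,312.50    17,115.9586    68,463.8345
  Σ                 20,303.9101    74,611.6892
P = 20,303.9101; Macaulay duration = 74,611.6892 / 20,303.9101 = 3.67474 years.
Modified duration = D_Mac / (1 + y) = 3.67474 / 1.1135 = 3.30017 years.

3.30 years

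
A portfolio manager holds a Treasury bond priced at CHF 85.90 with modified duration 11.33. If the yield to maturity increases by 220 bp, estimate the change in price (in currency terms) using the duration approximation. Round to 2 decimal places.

Duration approximation: ΔP/P ≈ -D_mod · Δy = -11.33 × (+0.022) = -0.249260.
ΔP ≈ 85.90 × (-0.249260) = -21.411434.

-CHF 21.41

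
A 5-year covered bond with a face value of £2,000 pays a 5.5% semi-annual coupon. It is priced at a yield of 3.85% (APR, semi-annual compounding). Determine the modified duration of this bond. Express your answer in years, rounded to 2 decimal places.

4.38 years

Periodic yield y = 0.01925. First find Macaulay duration:
  t   CF        PV=CF/(1+0.01925)^t    t·PV
  1        55.00        53.9612        53.9612
  2        55.00        52.9421       105.8842
  3        55.00        51.9422       155.8267
  4        55.00        50.9612       203.8449
  5        55.00        49.9987       249.9937
  6        55.00        49.0544       294.3267
  7        55.00        48.1280       336.8959
  8        55.00        47.2190       377.7521
  9        55.00        46.3272       416.9449
  10    2,055.00     1,698.2617    16,982.6174
  Σ                  2,148.7959    19,178.0477
P = 2,148.7959; Macaulay duration = 19,178.0477 / 2,148.7959 = 8.92502 half-year periods = 4.46251 years.
Modified duration = D_Mac / (1 + y) = 4.46251 / 1.01925 = 4.37823 years.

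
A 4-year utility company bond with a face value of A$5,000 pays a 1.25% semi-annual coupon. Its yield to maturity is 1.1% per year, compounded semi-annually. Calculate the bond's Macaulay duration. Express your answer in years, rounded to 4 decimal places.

3.9144 years

Periodic yield y = 0.0055. Discount each cash flow and weight by its period:
  t   CF        PV=CF/(1+0.0055)^t    t·PV
  1        31.25        31.0791        31.0791
  2        31.25        30.9091        61.8181
  3        31.25        30.7400        92.2200
  4        31.25        30.5719       122.2874
  5        31.25        30.4046       152.0231
  6        31.25        30.2383       181.4299
  7        31.25        30.0729       210.5104
  8     5,031.25     4,815.2551    38,522.0407
  Σ                  5,029.2709    39,373.4086
Price P = Σ PV = 5,029.2709.
Macaulay duration = Σ(t·PV) / P = 39,373.4086 / 5,029.2709 = 7.82885 half-year periods.
In years: 7.82885 / 2 = 3.91443 years.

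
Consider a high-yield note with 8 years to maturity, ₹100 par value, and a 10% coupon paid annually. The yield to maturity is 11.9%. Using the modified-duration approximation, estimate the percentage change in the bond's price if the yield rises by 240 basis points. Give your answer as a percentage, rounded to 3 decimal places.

Periodic yield y = 0.119. Modified duration first:
  t   CF        PV=CF/(1+0.119)^t    t·PV
  1        10.00         8.9366         8.9366
  2        10.00         7.9862        15.9724
  3        10.00         7.1369        21.4107
  4        10.00         6.3779        25.5117
  5        10.00         5.6997        28.4983
  6        10.00         5.0935        30.5612
  7        10.00         4.5519        31.8631
  8       110.00        44.7458       357.9662
  Σ                     90.5284       520.7201
P = 90.5284; D_Mac = 5.75201 yrs; D_mod = 5.75201/(1+0.119) = 5.14031 yrs.
ΔP/P ≈ -D_mod · Δy = -5.14031 × (+0.024) = -0.123367 = -12.3367%.

-12.337%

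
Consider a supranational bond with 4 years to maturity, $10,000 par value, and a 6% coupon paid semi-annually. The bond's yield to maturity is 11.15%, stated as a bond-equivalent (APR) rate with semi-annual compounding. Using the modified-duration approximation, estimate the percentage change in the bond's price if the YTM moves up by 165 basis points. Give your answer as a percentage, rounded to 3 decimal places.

-5.582%

Periodic yield y = 0.05575. Modified duration first:
  t   CF        PV=CF/(1+0.05575)^t    t·PV
  1       300.00       284.1582       284.1582
  2       300.00       269.1529       538.3058
  3       300.00       254.9400       764.8200
  4       300.00       241.4776       965.9105
  5       300.00       228.7261     1,143.6307
  6       300.00       216.6480     1,299.8881
  7       300.00       205.2077     1,436.4538
  8    10,300.00     6,673.4207    53,387.3656
  Σ                  8,373.7313    59,820.5327
P = 8,373.7313; D_Mac = 7.14383 half-year periods = 3.57192 yrs; D_mod = 3.57192/(1+0.05575) = 3.38330 yrs.
ΔP/P ≈ -D_mod · Δy = -3.38330 × (+0.0165) = -0.055824 = -5.5824%.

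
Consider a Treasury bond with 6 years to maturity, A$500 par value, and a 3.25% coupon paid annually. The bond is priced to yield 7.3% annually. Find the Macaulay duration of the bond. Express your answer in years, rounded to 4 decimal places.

5.4866 years

Periodic yield y = 0.073. Discount each cash flow and weight by its year:
  t   CF        PV=CF/(1+0.073)^t    t·PV
  1        16.25        15.1445        15.1445
  2        16.25        14.1141        28.2282
  3        16.25        13.1539        39.4617
  4        16.25        12.2590        49.0359
  5        16.25        11.4250        57.1248
  6       516.25       338.2686     2,029.6118
  Σ                    404.3651     2,218.6069
Price P = Σ PV = 404.3651.
Macaulay duration = Σ(t·PV) / P = 2,218.6069 / 404.3651 = 5.48664 years.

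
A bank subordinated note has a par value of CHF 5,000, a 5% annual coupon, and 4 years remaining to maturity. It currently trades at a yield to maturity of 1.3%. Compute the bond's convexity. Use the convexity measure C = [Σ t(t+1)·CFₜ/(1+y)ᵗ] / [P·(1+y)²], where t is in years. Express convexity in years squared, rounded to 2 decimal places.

17.82

With y = 0.013:
  t   CF        PV=CF/(1+0.013)^t    t·PV        t(t+1)·PV
  1       250.00       246.7917       246.7917         493.5834
  2       250.00       243.6246       487.2492       1,461.7475
  3       250.00       240.4981       721.4943       2,885.9774
  4     5,250.00     4,985.6470    19,942.5878      99,712.9391
  Σ                  5,716.5614    21,398.1230     104,554.2474
P = 5,716.5614.
Convexity = Σ t(t+1)·PV / [P·(1+y)²] = 104,554.2474 / (5,716.5614 × 1.026169) = 17.82329.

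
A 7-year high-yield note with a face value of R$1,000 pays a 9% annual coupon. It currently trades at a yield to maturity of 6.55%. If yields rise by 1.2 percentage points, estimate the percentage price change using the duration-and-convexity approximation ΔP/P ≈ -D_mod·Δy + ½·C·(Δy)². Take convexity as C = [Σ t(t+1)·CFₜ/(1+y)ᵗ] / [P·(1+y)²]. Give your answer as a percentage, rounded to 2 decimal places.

With y = 0.0655:
  t   CF        PV=CF/(1+0.0655)^t    t·PV        t(t+1)·PV
  1        90.00        84.4674        84.4674         168.9348
  2        90.00        79.2749       158.5498         475.6493
  3        90.00        74.4016       223.2047         892.8189
  4        90.00        69.8279       279.3114       1,396.5571
  5        90.00        65.5353       327.6765       1,966.0588
  6        90.00        61.5066       369.0397       2,583.2776
  7     1,090.00       699.1210     4,893.8467      39,150.7735
  Σ                  1,134.1346     6,336.0961      46,634.0699
P = 1,134.1346; D_Mac = 5.58672 yrs; D_mod = 5.24329 yrs; C = 36.21861.
Duration effect: -5.24329 × (+0.012) = -0.062919
Convexity effect: 0.5 × 36.21861 × (0.012)² = +0.0026077
ΔP/P ≈ -0.062919 + 0.0026077 = -0.060312 = -6.0312%.

-6.03%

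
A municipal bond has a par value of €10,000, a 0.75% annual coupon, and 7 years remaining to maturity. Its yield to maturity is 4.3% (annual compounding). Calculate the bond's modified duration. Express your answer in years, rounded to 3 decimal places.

6.540 years

Periodic yield y = 0.043. First find Macaulay duration:
  t   CF        PV=CF/(1+0.043)^t    t·PV
  1        75.00        71.9080        71.9080
  2        75.00        68.9434       137.8868
  3        75.00        66.1010       198.3031
  4        75.00        63.3759       253.5035
  5        75.00        60.7631       303.8154
  6        75.00        58.2580       349.5479
  7    10,075.00     7,503.3447    52,523.4126
  Σ                  7,892.6940    53,838.3773
P = 7,892.6940; Macaulay duration = 53,838.3773 / 7,892.6940 = 6.82129 years.
Modified duration = D_Mac / (1 + y) = 6.82129 / 1.043 = 6.54007 years.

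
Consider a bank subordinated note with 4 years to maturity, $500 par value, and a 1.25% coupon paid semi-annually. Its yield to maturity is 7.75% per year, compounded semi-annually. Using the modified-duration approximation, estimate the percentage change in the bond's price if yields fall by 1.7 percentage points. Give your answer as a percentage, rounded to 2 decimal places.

Periodic yield y = 0.03875. Modified duration first:
  t   CF        PV=CF/(1+0.03875)^t    t·PV
  1        3.125         3.0084         3.0084
  2        3.125         2.8962         5.7924
  3        3.125         2.7882         8.3645
  4        3.125         2.6841        10.7366
  5        3.125         2.5840        12.9201
  6        3.125         2.4876        14.9257
  7        3.125         2.3948        16.7637
  8      503.125       371.1826     2,969.4608
  Σ                    390.0260     3,041.9721
P = 390.0260; D_Mac = 7.79941 half-year periods = 3.89970 yrs; D_mod = 3.89970/(1+0.03875) = 3.75423 yrs.
ΔP/P ≈ -D_mod · Δy = -3.75423 × (-0.017) = +0.063822 = +6.3822%.

+6.38%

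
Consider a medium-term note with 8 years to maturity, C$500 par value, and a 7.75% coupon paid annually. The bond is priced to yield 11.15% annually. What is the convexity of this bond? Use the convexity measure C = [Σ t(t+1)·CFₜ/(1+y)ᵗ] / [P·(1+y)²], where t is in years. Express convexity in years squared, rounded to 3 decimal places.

39.864

With y = 0.1115:
  t   CF        PV=CF/(1+0.1115)^t    t·PV        t(t+1)·PV
  1        38.75        34.8628        34.8628          69.7256
  2        38.75        31.3655        62.7311         188.1932
  3        38.75        28.2191        84.6573         338.6293
  4        38.75        25.3883       101.5533         507.7663
  5        38.75        22.8415       114.2074         685.2446
  6        38.75        20.5501       123.3009         863.1061
  7        38.75        18.4887       129.4206       1,035.3650
  8       538.75       231.2659     1,850.1270      16,651.1427
  Σ                    412.9819     2,500.8604      20,339.1728
P = 412.9819.
Convexity = Σ t(t+1)·PV / [P·(1+y)²] = 20,339.1728 / (412.9819 × 1.235432) = 39.86422.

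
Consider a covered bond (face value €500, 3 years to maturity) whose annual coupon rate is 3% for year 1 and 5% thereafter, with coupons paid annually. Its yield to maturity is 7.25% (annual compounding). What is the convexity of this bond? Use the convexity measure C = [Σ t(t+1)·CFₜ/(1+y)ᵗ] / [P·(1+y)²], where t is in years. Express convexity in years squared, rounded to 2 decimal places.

9.92

With y = 0.0725:
  t   CF        PV=CF/(1+0.0725)^t    t·PV        t(t+1)·PV
  1        15.00        13.9860        13.9860          27.9720
  2        25.00        21.7343        43.4686         130.4057
  3       525.00       425.5665     1,276.6994       5,106.7976
  Σ                    461.2868     1,334.1540       5,265.1754
P = 461.2868.
Convexity = Σ t(t+1)·PV / [P·(1+y)²] = 5,265.1754 / (461.2868 × 1.150256) = 9.92310.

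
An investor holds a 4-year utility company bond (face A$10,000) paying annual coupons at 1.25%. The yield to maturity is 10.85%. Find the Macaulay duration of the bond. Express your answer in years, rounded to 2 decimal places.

Periodic yield y = 0.1085. Discount each cash flow and weight by its year:
  t   CF        PV=CF/(1+0.1085)^t    t·PV
  1       125.00       112.7650       112.7650
  2       125.00       101.7276       203.4551
  3       125.00        91.7705       275.3114
  4    10,125.00     6,705.8254    26,823.3016
  Σ                  7,012.0884    27,414.8331
Price P = Σ PV = 7,012.0884.
Macaulay duration = Σ(t·PV) / P = 27,414.8331 / 7,012.0884 = 3.90965 years.

3.91 years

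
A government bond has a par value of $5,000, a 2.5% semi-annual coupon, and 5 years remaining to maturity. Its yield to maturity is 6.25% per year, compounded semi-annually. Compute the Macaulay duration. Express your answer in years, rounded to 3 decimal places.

Periodic yield y = 0.03125. Discount each cash flow and weight by its period:
  t   CF        PV=CF/(1+0.03125)^t    t·PV
  1        62.50        60.6061        60.6061
  2        62.50        58.7695       117.5390
  3        62.50        56.9886       170.9659
  4        62.50        55.2617       221.0468
  5        62.50        53.5871       267.9355
  6        62.50        51.9632       311.7795
  7        62.50        50.3886       352.7202
  8        62.50        48.8617       390.8934
  9        62.50        47.3810       426.4291
  10    5,062.50     3,721.5634    37,215.6339
  Σ                  4,205.3709    39,535.5492
Price P = Σ PV = 4,205.3709.
Macaulay duration = Σ(t·PV) / P = 39,535.5492 / 4,205.3709 = 9.40120 half-year periods.
In years: 9.40120 / 2 = 4.70060 years.

4.701 years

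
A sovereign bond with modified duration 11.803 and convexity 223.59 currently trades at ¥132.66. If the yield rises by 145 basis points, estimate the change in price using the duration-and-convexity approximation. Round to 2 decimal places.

Duration effect: -D_mod·Δy = -11.803 × (+0.0145) = -0.1711435
Convexity effect: ½·C·(Δy)² = 0.5 × 223.59 × (0.0145)² = +0.02350489875
ΔP/P ≈ -0.1711435 + 0.02350489875 = -0.14763860125
ΔP ≈ 132.66 × (-0.14763860125) = -19.585736841825.

-¥19.59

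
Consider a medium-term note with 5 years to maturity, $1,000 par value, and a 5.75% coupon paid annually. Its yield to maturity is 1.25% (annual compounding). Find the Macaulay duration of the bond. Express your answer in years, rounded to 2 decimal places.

Periodic yield y = 0.0125. Discount each cash flow and weight by its year:
  t   CF        PV=CF/(1+0.0125)^t    t·PV
  1        57.50        56.7901        56.7901
  2        57.50        56.0890       112.1780
  3        57.50        55.3966       166.1897
  4        57.50        54.7126       218.8506
  5     1,057.50       993.8142     4,969.0712
  Σ                  1,216.8026     5,523.0796
Price P = Σ PV = 1,216.8026.
Macaulay duration = Σ(t·PV) / P = 5,523.0796 / 1,216.8026 = 4.53901 years.

4.54 years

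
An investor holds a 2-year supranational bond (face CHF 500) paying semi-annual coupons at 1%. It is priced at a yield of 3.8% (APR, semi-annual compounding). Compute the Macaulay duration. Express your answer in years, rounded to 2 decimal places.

Periodic yield y = 0.019. Discount each cash flow and weight by its period:
  t   CF        PV=CF/(1+0.019)^t    t·PV
  1         2.50         2.4534         2.4534
  2         2.50         2.4076         4.8153
  3         2.50         2.3627         7.0882
  4       502.50       466.0573     1,864.2293
  Σ                    473.2811     1,878.5862
Price P = Σ PV = 473.2811.
Macaulay duration = Σ(t·PV) / P = 1,878.5862 / 473.2811 = 3.96928 half-year periods.
In years: 3.96928 / 2 = 1.98464 years.

1.98 years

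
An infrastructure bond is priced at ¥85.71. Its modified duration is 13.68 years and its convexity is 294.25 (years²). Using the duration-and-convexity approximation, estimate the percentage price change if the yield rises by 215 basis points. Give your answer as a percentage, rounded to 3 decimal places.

-22.611%

Duration effect: -D_mod·Δy = -13.68 × (+0.0215) = -0.294120
Convexity effect: ½·C·(Δy)² = 0.5 × 294.25 × (0.0215)² = +0.06800853125
ΔP/P ≈ -0.294120 + 0.06800853125 = -0.22611146875
= -22.611146875%.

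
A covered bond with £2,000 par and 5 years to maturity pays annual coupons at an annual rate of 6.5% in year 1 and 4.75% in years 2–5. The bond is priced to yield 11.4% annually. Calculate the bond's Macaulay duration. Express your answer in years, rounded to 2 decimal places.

Periodic yield y = 0.114. Discount each cash flow and weight by its year:
  t   CF        PV=CF/(1+0.114)^t    t·PV
  1       130.00       116.6966       116.6966
  2        95.00        76.5514       153.1028
  3        95.00        68.7176       206.1528
  4        95.00        61.6855       246.7419
  5     2,095.00     1,221.1192     6,105.5962
  Σ                  1,544.7703     6,828.2903
Price P = Σ PV = 1,544.7703.
Macaulay duration = Σ(t·PV) / P = 6,828.2903 / 1,544.7703 = 4.42026 years.

4.42 years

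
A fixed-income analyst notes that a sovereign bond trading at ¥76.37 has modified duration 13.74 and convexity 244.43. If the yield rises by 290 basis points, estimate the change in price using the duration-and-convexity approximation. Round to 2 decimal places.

-¥22.58

Duration effect: -D_mod·Δy = -13.74 × (+0.029) = -0.398460
Convexity effect: ½·C·(Δy)² = 0.5 × 244.43 × (0.029)² = +0.102782815
ΔP/P ≈ -0.398460 + 0.102782815 = -0.295677185
ΔP ≈ 76.37 × (-0.295677185) = -22.58086661845.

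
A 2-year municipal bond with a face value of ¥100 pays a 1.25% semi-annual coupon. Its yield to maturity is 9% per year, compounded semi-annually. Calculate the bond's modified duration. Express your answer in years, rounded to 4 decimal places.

Periodic yield y = 0.045. First find Macaulay duration:
  t   CF        PV=CF/(1+0.045)^t    t·PV
  1        0.625         0.5981         0.5981
  2        0.625         0.5723         1.1447
  3        0.625         0.5477         1.6431
  4      100.625        84.3802       337.5209
  Σ                     86.0983       340.9067
P = 86.0983; Macaulay duration = 340.9067 / 86.0983 = 3.95950 half-year periods = 1.97975 years.
Modified duration = D_Mac / (1 + y) = 1.97975 / 1.045 = 1.89450 years.

1.8945 years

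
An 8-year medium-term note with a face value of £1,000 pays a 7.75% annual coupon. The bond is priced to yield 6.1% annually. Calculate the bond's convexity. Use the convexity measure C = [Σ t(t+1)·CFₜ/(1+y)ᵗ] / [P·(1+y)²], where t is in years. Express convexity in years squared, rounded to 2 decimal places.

46.55

With y = 0.061:
  t   CF        PV=CF/(1+0.061)^t    t·PV        t(t+1)·PV
  1        77.50        73.0443        73.0443         146.0886
  2        77.50        68.8448       137.6895         413.0686
  3        77.50        64.8867       194.6600         778.6402
  4        77.50        61.1562       244.6246       1,223.1231
  5        77.50        57.6401       288.2005       1,729.2032
  6        77.50        54.3262       325.9573       2,281.7008
  7        77.50        51.2028       358.4199       2,867.3588
  8     1,077.50       670.9563     5,367.6501      48,308.8505
  Σ                  1,102.0573     6,990.2462      57,748.0338
P = 1,102.0573.
Convexity = Σ t(t+1)·PV / [P·(1+y)²] = 57,748.0338 / (1,102.0573 × 1.125721) = 46.54813.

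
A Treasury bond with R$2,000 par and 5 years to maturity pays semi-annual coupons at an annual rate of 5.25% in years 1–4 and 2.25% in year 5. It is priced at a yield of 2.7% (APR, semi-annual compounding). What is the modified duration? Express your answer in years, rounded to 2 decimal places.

4.43 years

Periodic yield y = 0.0135. First find Macaulay duration:
  t   CF        PV=CF/(1+0.0135)^t    t·PV
  1        52.50        51.8007        51.8007
  2        52.50        51.1107       102.2214
  3        52.50        50.4299       151.2897
  4        52.50        49.7582       199.0326
  5        52.50        49.0954       245.4769
  6        52.50        48.4414       290.6485
  7        52.50        47.7962       334.5731
  8        52.50        47.1595       377.2761
  9        22.50        19.9420       179.4780
  10    2,022.50     1,768.6871    17,686.8707
  Σ                  2,184.2210    19,618.6676
P = 2,184.2210; Macaulay duration = 19,618.6676 / 2,184.2210 = 8.98200 half-year periods = 4.49100 years.
Modified duration = D_Mac / (1 + y) = 4.49100 / 1.0135 = 4.43118 years.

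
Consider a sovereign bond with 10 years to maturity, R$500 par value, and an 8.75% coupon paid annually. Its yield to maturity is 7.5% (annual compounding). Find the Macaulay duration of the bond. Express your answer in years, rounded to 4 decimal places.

7.1837 years

Periodic yield y = 0.075. Discount each cash flow and weight by its year:
  t   CF        PV=CF/(1+0.075)^t    t·PV
  1        43.75        40.6977        40.6977
  2        43.75        37.8583        75.7166
  3        43.75        35.2170       105.6511
  4        43.75        32.7600       131.0401
  5        43.75        30.4744       152.3722
  6        43.75        28.3483       170.0899
  7        43.75        26.3705       184.5937
  8        43.75        24.5307       196.2458
  9        43.75        22.8193       205.3735
  10      543.75       263.8242     2,638.2420
  Σ                    542.9005     3,900.0225
Price P = Σ PV = 542.9005.
Macaulay duration = Σ(t·PV) / P = 3,900.0225 / 542.9005 = 7.18368 years.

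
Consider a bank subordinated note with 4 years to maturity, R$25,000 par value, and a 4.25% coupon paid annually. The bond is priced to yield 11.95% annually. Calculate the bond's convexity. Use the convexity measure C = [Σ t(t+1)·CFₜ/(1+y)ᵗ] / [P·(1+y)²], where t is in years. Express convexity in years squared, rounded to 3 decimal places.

14.499

With y = 0.1195:
  t   CF        PV=CF/(1+0.1195)^t    t·PV        t(t+1)·PV
  1     1,062.50       949.0844       949.0844       1,898.1688
  2     1,062.50       847.7753     1,695.5505       5,086.6516
  3     1,062.50       757.2803     2,271.8408       9,087.3633
  4    26,062.50    16,592.8001    66,371.2003     331,856.0017
  Σ                 19,146.9400    71,287.6761     347,928.1854
P = 19,146.9400.
Convexity = Σ t(t+1)·PV / [P·(1+y)²] = 347,928.1854 / (19,146.9400 × 1.253280) = 14.49913.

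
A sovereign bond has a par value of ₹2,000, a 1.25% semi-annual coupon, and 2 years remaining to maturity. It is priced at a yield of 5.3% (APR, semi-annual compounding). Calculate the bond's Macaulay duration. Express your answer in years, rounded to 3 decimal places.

1.981 years

Periodic yield y = 0.0265. Discount each cash flow and weight by its period:
  t   CF        PV=CF/(1+0.0265)^t    t·PV
  1        12.50        12.1773        12.1773
  2        12.50        11.8629        23.7259
  3        12.50        11.5567        34.6700
  4     2,012.50     1,812.5921     7,250.3683
  Σ                  1,848.1890     7,320.9415
Price P = Σ PV = 1,848.1890.
Macaulay duration = Σ(t·PV) / P = 7,320.9415 / 1,848.1890 = 3.96114 half-year periods.
In years: 3.96114 / 2 = 1.98057 years.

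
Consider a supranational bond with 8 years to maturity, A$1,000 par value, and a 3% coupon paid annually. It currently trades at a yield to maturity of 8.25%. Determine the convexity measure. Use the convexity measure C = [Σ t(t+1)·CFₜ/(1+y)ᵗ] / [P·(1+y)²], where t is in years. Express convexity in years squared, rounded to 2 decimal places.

With y = 0.0825:
  t   CF        PV=CF/(1+0.0825)^t    t·PV        t(t+1)·PV
  1        30.00        27.7136        27.7136          55.4273
  2        30.00        25.6015        51.2030         153.6090
  3        30.00        23.6503        70.9510         283.8042
  4        30.00        21.8479        87.3916         436.9579
  5        30.00        20.1828       100.9141         605.4844
  6        30.00        18.6446       111.8678         783.0746
  7        30.00        17.2237       120.5658         964.5260
  8     1,030.00       546.2783     4,370.2268      39,332.0408
  Σ                    701.1428     4,940.8336      42,614.9242
P = 701.1428.
Convexity = Σ t(t+1)·PV / [P·(1+y)²] = 42,614.9242 / (701.1428 × 1.171806) = 51.86799.

51.87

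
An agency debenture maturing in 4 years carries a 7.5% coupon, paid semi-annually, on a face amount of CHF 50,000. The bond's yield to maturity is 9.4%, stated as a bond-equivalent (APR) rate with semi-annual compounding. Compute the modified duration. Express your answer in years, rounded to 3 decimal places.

3.353 years

Periodic yield y = 0.047. First find Macaulay duration:
  t   CF        PV=CF/(1+0.047)^t    t·PV
  1     1,875.00     1,790.8309     1,790.8309
  2     1,875.00     1,710.4403     3,420.8805
  3     1,875.00     1,633.6583     4,900.9749
  4     1,875.00     1,560.3231     6,241.2925
  5     1,875.00     1,490.2800     7,451.3998
  6     1,875.00     1,423.3811     8,540.2863
  7     1,875.00     1,359.4853     9,516.3968
  8    51,875.00    35,923.9974   287,391.9792
  Σ                 46,892.3963   329,254.0410
P = 46,892.3963; Macaulay duration = 329,254.0410 / 46,892.3963 = 7.02148 half-year periods = 3.51074 years.
Modified duration = D_Mac / (1 + y) = 3.51074 / 1.047 = 3.35314 years.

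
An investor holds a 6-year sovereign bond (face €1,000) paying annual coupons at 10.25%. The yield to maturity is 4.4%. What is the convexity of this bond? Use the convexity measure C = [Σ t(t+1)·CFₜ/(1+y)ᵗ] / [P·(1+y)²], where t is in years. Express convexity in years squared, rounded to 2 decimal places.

29.45

With y = 0.044:
  t   CF        PV=CF/(1+0.044)^t    t·PV        t(t+1)·PV
  1       102.50        98.1801        98.1801         196.3602
  2       102.50        94.0422       188.0844         564.2533
  3       102.50        90.0788       270.2363       1,080.9450
  4       102.50        86.2823       345.1293       1,725.6466
  5       102.50        82.6459       413.2296       2,479.3773
  6     1,102.50       851.4823     5,108.8936      35,762.2551
  Σ                  1,302.7116     6,423.7532      41,808.8376
P = 1,302.7116.
Convexity = Σ t(t+1)·PV / [P·(1+y)²] = 41,808.8376 / (1,302.7116 × 1.089936) = 29.44549.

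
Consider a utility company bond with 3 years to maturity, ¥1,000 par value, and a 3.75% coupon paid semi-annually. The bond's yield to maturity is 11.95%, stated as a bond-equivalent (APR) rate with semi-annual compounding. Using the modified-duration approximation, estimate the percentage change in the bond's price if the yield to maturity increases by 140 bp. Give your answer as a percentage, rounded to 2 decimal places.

Periodic yield y = 0.05975. Modified duration first:
  t   CF        PV=CF/(1+0.05975)^t    t·PV
  1        18.75        17.6929        17.6929
  2        18.75        16.6953        33.3906
  3        18.75        15.7540        47.2620
  4        18.75        14.8658        59.4631
  5        18.75        14.0276        70.1381
  6     1,018.75       719.1957     4,315.1741
  Σ                    798.2312     4,543.1208
P = 798.2312; D_Mac = 5.69148 half-year periods = 2.84574 yrs; D_mod = 2.84574/(1+0.05975) = 2.68530 yrs.
ΔP/P ≈ -D_mod · Δy = -2.68530 × (+0.014) = -0.037594 = -3.7594%.

-3.76%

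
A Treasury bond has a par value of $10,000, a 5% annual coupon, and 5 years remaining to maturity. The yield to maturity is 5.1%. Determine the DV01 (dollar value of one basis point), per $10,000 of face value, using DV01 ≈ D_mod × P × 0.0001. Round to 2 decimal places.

Periodic yield y = 0.051.
  t   CF        PV=CF/(1+0.051)^t    t·PV
  1       500.00       475.7374       475.7374
  2       500.00       452.6521       905.3043
  3       500.00       430.6871     1,292.0613
  4       500.00       409.7879     1,639.1516
  5    10,500.00     8,187.9601    40,939.8006
  Σ                  9,956.8247    45,252.0552
P = 9,956.8247; D_Mac = 4.54483 yrs; D_mod = 4.32429 yrs.
DV01 ≈ 4.32429 × 9,956.8247 × 0.0001 = 4.305619.

$4.31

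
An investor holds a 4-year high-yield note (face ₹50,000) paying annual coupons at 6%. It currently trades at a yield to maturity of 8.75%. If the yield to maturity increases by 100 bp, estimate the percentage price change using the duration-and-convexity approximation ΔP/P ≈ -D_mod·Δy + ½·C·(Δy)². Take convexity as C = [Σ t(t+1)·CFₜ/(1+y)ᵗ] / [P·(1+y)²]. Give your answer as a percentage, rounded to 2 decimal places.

With y = 0.0875:
  t   CF        PV=CF/(1+0.0875)^t    t·PV        t(t+1)·PV
  1     3,000.00     2,758.6207     2,758.6207       5,517.2414
  2     3,000.00     2,536.6627     5,073.3254      15,219.9762
  3     3,000.00     2,332.5634     6,997.6902      27,990.7609
  4    53,000.00    37,892.9841   151,571.9362     757,859.6811
  Σ                 45,520.8309   166,401.5725     806,587.6595
P = 45,520.8309; D_Mac = 3.65550 yrs; D_mod = 3.36138 yrs; C = 14.98245.
Duration effect: -3.36138 × (+0.01) = -0.033614
Convexity effect: 0.5 × 14.98245 × (0.01)² = +0.0007491
ΔP/P ≈ -0.033614 + 0.0007491 = -0.032865 = -3.2865%.

-3.29%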